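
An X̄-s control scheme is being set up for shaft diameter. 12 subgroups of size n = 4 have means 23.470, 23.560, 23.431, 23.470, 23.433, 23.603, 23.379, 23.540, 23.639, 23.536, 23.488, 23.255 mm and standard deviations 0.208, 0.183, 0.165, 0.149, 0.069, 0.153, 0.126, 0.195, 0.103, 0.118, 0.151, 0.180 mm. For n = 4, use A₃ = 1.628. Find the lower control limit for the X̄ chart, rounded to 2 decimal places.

X̄̄ = (23.470 + 23.560 + 23.431 + 23.470 + 23.433 + 23.603 + 23.379 + 23.540 + 23.639 + 23.536 + 23.488 + 23.255) / 12 = 23.4837
s̄ = (0.208 + 0.183 + 0.165 + 0.149 + 0.069 + 0.153 + 0.126 + 0.195 + 0.103 + 0.118 + 0.151 + 0.180) / 12 = 0.1500
LCL = X̄̄ − A₃·s̄ = 23.4837 − 1.628 × 0.1500 = 23.2395

23.24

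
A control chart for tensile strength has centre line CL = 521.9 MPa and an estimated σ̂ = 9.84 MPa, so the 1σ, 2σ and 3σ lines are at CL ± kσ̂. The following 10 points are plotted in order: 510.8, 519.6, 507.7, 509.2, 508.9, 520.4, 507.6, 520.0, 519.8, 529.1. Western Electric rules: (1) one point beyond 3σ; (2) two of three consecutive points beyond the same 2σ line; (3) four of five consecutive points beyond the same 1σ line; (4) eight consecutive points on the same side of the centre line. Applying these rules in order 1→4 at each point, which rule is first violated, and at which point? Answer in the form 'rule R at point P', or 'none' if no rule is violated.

rule 3 at point 5

Zone of each point (C = within 1σ̂, B = 1σ̂–2σ̂, A = 2σ̂–3σ̂, * = beyond 3σ̂; sign = side of CL): 1:-B, 2:-C, 3:-B, 4:-B, 5:-B, 6:-C, 7:-B, 8:-C, 9:-C, 10:+C
Rule 3 (four of five consecutive points beyond the same 1σ limit) is satisfied at point 5.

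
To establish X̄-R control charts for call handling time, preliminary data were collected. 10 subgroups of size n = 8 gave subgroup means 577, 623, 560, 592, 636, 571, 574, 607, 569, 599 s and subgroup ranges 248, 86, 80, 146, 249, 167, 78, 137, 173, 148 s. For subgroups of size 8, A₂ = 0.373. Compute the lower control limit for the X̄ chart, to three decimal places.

534.402

X̄̄ = (577 + 623 + 560 + 592 + 636 + 571 + 574 + 607 + 569 + 599) / 10 = 5908.0000 / 10 = 590.8000
R̄ = (248 + 86 + 80 + 146 + 249 + 167 + 78 + 137 + 173 + 148) / 10 = 1512.0000 / 10 = 151.2000
LCL = X̄̄ − A₂·R̄ = 590.8000 − 0.373 × 151.2000 = 534.4024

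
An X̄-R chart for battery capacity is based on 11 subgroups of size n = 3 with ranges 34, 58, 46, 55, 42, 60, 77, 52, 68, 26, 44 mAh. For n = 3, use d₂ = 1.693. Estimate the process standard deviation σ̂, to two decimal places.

30.18

R̄ = (34 + 58 + 46 + 55 + 42 + 60 + 77 + 52 + 68 + 26 + 44) / 11 = 51.0909
σ̂ = R̄ / d₂ = 51.0909 / 1.693 = 30.1777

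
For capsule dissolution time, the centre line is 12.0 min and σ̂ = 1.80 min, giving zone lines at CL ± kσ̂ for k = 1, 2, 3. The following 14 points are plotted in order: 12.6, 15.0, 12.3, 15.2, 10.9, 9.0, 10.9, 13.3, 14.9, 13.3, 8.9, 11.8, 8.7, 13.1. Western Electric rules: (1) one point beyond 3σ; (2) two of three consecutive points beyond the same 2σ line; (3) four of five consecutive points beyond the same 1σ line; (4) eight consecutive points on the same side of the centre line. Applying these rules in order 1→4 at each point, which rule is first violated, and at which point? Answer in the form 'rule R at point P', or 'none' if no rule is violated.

none

Zone of each point (C = within 1σ̂, B = 1σ̂–2σ̂, A = 2σ̂–3σ̂, * = beyond 3σ̂; sign = side of CL): 1:+C, 2:+B, 3:+C, 4:+B, 5:-C, 6:-B, 7:-C, 8:+C, 9:+B, 10:+C, 11:-B, 12:-C, 13:-B, 14:+C
No rule fires across all 14 points.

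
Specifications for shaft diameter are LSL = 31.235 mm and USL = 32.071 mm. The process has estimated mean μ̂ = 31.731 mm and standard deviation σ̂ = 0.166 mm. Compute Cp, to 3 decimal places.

0.839

Cp = (USL − LSL) / (6σ̂) = (32.071 − 31.235) / (6 × 0.166) = 0.8360 / 0.9960 = 0.8394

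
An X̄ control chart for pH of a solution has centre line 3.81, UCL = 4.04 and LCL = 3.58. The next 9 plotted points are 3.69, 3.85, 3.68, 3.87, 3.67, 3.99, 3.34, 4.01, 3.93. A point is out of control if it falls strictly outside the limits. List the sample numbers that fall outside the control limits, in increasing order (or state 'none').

7

Compare each point to [3.58, 4.04]: sample 7 = 3.34 < LCL.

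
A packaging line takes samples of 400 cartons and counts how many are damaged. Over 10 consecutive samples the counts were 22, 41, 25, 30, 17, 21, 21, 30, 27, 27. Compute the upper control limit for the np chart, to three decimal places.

40.918

p̄ = Σdᵢ / (k·n) = 261 / (10 × 400) = 0.06525
UCL = np̄ + 3·√(np̄(1−p̄)) = 26.1000 + 3 × √(26.1000×0.93475) = 26.1000 + 3 × 4.9393 = 40.9180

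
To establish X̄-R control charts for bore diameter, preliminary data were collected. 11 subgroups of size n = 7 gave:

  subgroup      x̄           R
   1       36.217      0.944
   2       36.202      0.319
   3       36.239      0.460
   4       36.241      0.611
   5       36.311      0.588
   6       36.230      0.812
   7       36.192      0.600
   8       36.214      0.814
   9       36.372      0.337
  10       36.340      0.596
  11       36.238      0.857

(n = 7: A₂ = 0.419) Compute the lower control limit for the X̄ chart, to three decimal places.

X̄̄ = (36.217 + 36.202 + 36.239 + 36.241 + 36.311 + 36.230 + 36.192 + 36.214 + 36.372 + 36.340 + 36.238) / 11 = 398.7960 / 11 = 36.2542
R̄ = (0.944 + 0.319 + 0.460 + 0.611 + 0.588 + 0.812 + 0.600 + 0.814 + 0.337 + 0.596 + 0.857) / 11 = 6.9380 / 11 = 0.6307
LCL = X̄̄ − A₂·R̄ = 36.2542 − 0.419 × 0.6307 = 35.9899

35.990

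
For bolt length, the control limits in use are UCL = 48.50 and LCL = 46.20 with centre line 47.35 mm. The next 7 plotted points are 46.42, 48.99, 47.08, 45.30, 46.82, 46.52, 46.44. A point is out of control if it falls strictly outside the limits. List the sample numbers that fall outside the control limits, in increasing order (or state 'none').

Compare each point to [46.20, 48.50]: sample 2 = 48.99 > UCL; sample 4 = 45.30 < LCL.

2, 4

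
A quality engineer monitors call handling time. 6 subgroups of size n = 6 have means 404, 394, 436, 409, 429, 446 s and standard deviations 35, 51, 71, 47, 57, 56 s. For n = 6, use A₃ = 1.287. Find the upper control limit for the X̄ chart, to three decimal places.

487.663

X̄̄ = (404 + 394 + 436 + 409 + 429 + 446) / 6 = 419.6667
s̄ = (35 + 51 + 71 + 47 + 57 + 56) / 6 = 52.8333
UCL = X̄̄ + A₃·s̄ = 419.6667 + 1.287 × 52.8333 = 487.6632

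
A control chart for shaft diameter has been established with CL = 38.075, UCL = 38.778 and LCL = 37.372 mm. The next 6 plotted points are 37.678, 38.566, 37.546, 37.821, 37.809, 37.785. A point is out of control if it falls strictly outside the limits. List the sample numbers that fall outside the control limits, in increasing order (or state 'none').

none

All 6 points lie within [37.372, 38.778].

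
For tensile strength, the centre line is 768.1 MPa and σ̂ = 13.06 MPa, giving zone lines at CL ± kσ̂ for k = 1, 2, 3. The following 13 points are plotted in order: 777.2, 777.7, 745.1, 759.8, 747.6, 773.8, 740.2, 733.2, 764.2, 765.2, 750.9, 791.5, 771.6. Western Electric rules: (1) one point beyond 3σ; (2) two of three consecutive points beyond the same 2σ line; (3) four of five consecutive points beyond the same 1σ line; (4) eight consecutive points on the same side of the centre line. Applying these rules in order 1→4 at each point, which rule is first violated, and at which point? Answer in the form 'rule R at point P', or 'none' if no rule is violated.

rule 2 at point 8

Zone of each point (C = within 1σ̂, B = 1σ̂–2σ̂, A = 2σ̂–3σ̂, * = beyond 3σ̂; sign = side of CL): 1:+C, 2:+C, 3:-B, 4:-C, 5:-B, 6:+C, 7:-A, 8:-A, 9:-C, 10:-C, 11:-B, 12:+B, 13:+C
Rule 2 (two of three consecutive points beyond the same 2σ limit) is satisfied at point 8.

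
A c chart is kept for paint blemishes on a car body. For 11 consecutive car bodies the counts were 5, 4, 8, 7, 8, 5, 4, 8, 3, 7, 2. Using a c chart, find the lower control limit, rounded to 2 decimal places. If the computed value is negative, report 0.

0.00

c̄ = (5 + 4 + 8 + 7 + 8 + 5 + 4 + 8 + 3 + 7 + 2) / 11 = 61 / 11 = 5.5455
LCL = c̄ − 3√c̄ = 5.5455 − 3 × 2.3549 = -1.5192 → 0 (cannot be negative)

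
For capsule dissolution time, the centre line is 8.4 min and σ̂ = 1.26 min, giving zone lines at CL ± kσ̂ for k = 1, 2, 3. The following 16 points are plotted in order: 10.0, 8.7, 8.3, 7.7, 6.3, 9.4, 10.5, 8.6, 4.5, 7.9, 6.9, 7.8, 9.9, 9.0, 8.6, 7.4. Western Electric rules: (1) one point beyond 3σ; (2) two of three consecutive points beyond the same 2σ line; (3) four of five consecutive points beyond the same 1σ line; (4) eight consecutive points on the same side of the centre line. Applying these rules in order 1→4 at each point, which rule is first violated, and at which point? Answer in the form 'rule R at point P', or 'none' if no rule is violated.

Zone of each point (C = within 1σ̂, B = 1σ̂–2σ̂, A = 2σ̂–3σ̂, * = beyond 3σ̂; sign = side of CL): 1:+B, 2:+C, 3:-C, 4:-C, 5:-B, 6:+C, 7:+B, 8:+C, 9:-*, 10:-C, 11:-B, 12:-C, 13:+B, 14:+C, 15:+C, 16:-C
Rule 1 (one point beyond the 3σ limits) is satisfied at point 9.

rule 1 at point 9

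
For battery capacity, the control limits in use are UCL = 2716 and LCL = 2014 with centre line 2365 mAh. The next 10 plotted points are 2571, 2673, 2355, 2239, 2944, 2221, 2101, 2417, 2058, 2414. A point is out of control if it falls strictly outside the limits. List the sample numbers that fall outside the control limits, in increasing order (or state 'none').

5

Compare each point to [2014, 2716]: sample 5 = 2944 > UCL.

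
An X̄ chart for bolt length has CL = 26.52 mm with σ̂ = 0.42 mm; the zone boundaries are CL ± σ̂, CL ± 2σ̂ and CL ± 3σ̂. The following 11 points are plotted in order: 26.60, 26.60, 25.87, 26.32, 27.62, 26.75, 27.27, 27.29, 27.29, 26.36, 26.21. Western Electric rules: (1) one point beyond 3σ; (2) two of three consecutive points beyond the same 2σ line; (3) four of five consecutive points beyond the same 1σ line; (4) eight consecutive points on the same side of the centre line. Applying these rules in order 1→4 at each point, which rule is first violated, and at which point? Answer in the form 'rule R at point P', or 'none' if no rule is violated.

Zone of each point (C = within 1σ̂, B = 1σ̂–2σ̂, A = 2σ̂–3σ̂, * = beyond 3σ̂; sign = side of CL): 1:+C, 2:+C, 3:-B, 4:-C, 5:+A, 6:+C, 7:+B, 8:+B, 9:+B, 10:-C, 11:-C
Rule 3 (four of five consecutive points beyond the same 1σ limit) is satisfied at point 9.

rule 3 at point 9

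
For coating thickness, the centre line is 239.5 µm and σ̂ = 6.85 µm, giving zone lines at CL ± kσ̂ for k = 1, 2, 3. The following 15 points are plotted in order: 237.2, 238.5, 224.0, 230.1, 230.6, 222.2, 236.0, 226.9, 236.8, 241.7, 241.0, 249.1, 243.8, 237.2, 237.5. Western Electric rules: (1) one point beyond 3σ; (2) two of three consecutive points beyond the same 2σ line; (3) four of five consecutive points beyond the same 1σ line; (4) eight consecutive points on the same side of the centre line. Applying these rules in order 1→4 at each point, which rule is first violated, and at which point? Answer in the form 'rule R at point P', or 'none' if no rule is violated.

Zone of each point (C = within 1σ̂, B = 1σ̂–2σ̂, A = 2σ̂–3σ̂, * = beyond 3σ̂; sign = side of CL): 1:-C, 2:-C, 3:-A, 4:-B, 5:-B, 6:-A, 7:-C, 8:-B, 9:-C, 10:+C, 11:+C, 12:+B, 13:+C, 14:-C, 15:-C
Rule 3 (four of five consecutive points beyond the same 1σ limit) is satisfied at point 6.

rule 3 at point 6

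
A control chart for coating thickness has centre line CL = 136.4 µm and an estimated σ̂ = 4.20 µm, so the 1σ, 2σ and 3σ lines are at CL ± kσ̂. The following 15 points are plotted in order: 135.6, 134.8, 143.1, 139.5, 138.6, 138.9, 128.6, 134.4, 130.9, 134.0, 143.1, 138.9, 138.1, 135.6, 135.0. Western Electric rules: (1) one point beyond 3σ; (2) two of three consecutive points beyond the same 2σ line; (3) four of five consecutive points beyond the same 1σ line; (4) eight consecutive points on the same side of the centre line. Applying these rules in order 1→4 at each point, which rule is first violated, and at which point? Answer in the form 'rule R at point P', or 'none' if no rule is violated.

none

Zone of each point (C = within 1σ̂, B = 1σ̂–2σ̂, A = 2σ̂–3σ̂, * = beyond 3σ̂; sign = side of CL): 1:-C, 2:-C, 3:+B, 4:+C, 5:+C, 6:+C, 7:-B, 8:-C, 9:-B, 10:-C, 11:+B, 12:+C, 13:+C, 14:-C, 15:-C
No rule fires across all 15 points.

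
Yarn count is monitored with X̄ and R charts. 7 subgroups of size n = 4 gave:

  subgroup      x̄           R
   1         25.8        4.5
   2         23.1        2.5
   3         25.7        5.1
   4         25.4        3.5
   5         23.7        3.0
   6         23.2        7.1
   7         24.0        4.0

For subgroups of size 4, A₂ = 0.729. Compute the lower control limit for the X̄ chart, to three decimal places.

X̄̄ = (25.8 + 23.1 + 25.7 + 25.4 + 23.7 + 23.2 + 24.0) / 7 = 170.9000 / 7 = 24.4143
R̄ = (4.5 + 2.5 + 5.1 + 3.5 + 3.0 + 7.1 + 4.0) / 7 = 29.7000 / 7 = 4.2429
LCL = X̄̄ − A₂·R̄ = 24.4143 − 0.729 × 4.2429 = 21.3212

21.321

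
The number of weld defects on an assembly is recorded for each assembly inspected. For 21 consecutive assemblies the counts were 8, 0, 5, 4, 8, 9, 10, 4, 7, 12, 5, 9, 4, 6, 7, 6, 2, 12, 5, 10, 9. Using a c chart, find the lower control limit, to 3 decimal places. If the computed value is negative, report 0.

0.000

c̄ = (8 + 0 + 5 + 4 + 8 + 9 + 10 + 4 + 7 + 12 + 5 + 9 + 4 + 6 + 7 + 6 + 2 + 12 + 5 + 10 + 9) / 21 = 142 / 21 = 6.7619
LCL = c̄ − 3√c̄ = 6.7619 − 3 × 2.6004 = -1.0392 → 0 (cannot be negative)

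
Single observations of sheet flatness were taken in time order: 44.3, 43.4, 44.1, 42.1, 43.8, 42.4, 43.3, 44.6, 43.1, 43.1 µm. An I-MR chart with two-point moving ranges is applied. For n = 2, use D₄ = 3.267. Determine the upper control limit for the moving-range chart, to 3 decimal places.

3.775

Moving ranges: 0.9, 0.7, 2.0, 1.7, 1.4, 0.9, 1.3, 1.5, 0.0; M̄R̄ = 10.4000 / 9 = 1.1556
UCL_MR = D₄·M̄R̄ = 3.267 × 1.1556 = 3.7752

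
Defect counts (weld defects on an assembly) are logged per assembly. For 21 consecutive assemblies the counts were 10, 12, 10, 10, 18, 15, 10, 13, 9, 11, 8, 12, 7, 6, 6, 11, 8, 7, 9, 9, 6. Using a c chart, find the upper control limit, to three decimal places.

19.276

c̄ = (10 + 12 + 10 + 10 + 18 + 15 + 10 + 13 + 9 + 11 + 8 + 12 + 7 + 6 + 6 + 11 + 8 + 7 + 9 + 9 + 6) / 21 = 207 / 21 = 9.8571
UCL = c̄ + 3√c̄ = 9.8571 + 3 × √9.8571 = 9.8571 + 3 × 3.1396 = 19.2760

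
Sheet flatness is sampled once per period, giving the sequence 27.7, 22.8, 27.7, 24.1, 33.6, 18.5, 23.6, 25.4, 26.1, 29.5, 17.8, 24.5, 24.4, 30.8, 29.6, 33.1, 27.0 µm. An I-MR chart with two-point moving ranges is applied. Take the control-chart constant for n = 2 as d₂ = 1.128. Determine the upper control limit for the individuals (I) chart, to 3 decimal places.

40.326

X̄ = (27.7 + 22.8 + 27.7 + 24.1 + 33.6 + 18.5 + 23.6 + 25.4 + 26.1 + 29.5 + 17.8 + 24.5 + 24.4 + 30.8 + 29.6 + 33.1 + 27.0) / 17 = 26.2471
Moving ranges: 4.9, 4.9, 3.6, 9.5, 15.1, 5.1, 1.8, 0.7, 3.4, 11.7, 6.7, 0.1, 6.4, 1.2, 3.5, 6.1; M̄R̄ = 84.7000 / 16 = 5.2938
UCL = X̄ + 3·M̄R̄/d₂ = 26.2471 + 3 × 5.2938 / 1.128 = 40.3262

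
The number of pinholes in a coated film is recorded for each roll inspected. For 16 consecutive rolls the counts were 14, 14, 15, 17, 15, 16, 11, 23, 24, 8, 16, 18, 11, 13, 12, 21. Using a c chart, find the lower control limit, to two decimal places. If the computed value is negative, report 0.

c̄ = (14 + 14 + 15 + 17 + 15 + 16 + 11 + 23 + 24 + 8 + 16 + 18 + 11 + 13 + 12 + 21) / 16 = 248 / 16 = 15.5000
LCL = c̄ − 3√c̄ = 15.5000 − 3 × 3.9370 = 3.6890

3.69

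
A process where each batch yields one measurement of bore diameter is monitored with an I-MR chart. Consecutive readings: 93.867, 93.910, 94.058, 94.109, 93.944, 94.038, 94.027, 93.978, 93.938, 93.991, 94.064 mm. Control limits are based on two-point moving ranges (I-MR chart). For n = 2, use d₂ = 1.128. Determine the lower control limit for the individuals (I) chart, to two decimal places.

X̄ = (93.867 + 93.910 + 94.058 + 94.109 + 93.944 + 94.038 + 94.027 + 93.978 + 93.938 + 93.991 + 94.064) / 11 = 93.9931
Moving ranges: 0.043, 0.148, 0.051, 0.165, 0.094, 0.011, 0.049, 0.040, 0.053, 0.073; M̄R̄ = 0.7270 / 10 = 0.0727
LCL = X̄ − 3·M̄R̄/d₂ = 93.9931 − 3 × 0.0727 / 1.128 = 93.7997

93.80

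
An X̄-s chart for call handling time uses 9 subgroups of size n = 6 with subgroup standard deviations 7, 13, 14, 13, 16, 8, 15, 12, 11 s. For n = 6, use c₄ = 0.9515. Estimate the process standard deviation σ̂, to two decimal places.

12.73

s̄ = (7 + 13 + 14 + 13 + 16 + 8 + 15 + 12 + 11) / 9 = 12.1111
σ̂ = s̄ / c₄ = 12.1111 / 0.9515 = 12.7284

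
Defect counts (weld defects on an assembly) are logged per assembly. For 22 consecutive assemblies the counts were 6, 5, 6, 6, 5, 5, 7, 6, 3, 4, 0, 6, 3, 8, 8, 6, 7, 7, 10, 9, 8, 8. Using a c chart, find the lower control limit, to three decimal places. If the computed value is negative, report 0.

0.000

c̄ = (6 + 5 + 6 + 6 + 5 + 5 + 7 + 6 + 3 + 4 + 0 + 6 + 3 + 8 + 8 + 6 + 7 + 7 + 10 + 9 + 8 + 8) / 22 = 133 / 22 = 6.0455
LCL = c̄ − 3√c̄ = 6.0455 − 3 × 2.4588 = -1.3308 → 0 (cannot be negative)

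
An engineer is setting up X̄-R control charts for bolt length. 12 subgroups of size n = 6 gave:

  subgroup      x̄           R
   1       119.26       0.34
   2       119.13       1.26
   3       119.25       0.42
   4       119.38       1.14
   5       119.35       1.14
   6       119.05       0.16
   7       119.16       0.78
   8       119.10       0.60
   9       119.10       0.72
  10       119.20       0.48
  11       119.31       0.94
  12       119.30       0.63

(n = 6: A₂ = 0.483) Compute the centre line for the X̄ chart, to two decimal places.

X̄̄ = (119.26 + 119.13 + 119.25 + 119.38 + 119.35 + 119.05 + 119.16 + 119.10 + 119.10 + 119.20 + 119.31 + 119.30) / 12 = 1430.5900 / 12 = 119.2158
CL = X̄̄ = 119.2158

119.22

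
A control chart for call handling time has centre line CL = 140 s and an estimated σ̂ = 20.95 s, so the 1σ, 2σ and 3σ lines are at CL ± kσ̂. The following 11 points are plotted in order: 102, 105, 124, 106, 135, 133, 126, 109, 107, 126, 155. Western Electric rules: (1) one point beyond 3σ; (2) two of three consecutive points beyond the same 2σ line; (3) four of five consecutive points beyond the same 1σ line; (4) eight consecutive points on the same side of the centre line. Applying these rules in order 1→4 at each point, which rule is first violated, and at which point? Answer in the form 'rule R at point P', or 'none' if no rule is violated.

rule 4 at point 8

Zone of each point (C = within 1σ̂, B = 1σ̂–2σ̂, A = 2σ̂–3σ̂, * = beyond 3σ̂; sign = side of CL): 1:-B, 2:-B, 3:-C, 4:-B, 5:-C, 6:-C, 7:-C, 8:-B, 9:-B, 10:-C, 11:+C
Rule 4 (eight consecutive points on the same side of the centre line) is satisfied at point 8.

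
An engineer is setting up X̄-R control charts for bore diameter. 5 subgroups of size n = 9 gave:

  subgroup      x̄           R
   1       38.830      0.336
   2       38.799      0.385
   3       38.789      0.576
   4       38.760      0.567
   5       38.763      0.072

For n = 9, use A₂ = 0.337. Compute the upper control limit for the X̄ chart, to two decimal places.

38.92

X̄̄ = (38.830 + 38.799 + 38.789 + 38.760 + 38.763) / 5 = 193.9410 / 5 = 38.7882
R̄ = (0.336 + 0.385 + 0.576 + 0.567 + 0.072) / 5 = 1.9360 / 5 = 0.3872
UCL = X̄̄ + A₂·R̄ = 38.7882 + 0.337 × 0.3872 = 38.9187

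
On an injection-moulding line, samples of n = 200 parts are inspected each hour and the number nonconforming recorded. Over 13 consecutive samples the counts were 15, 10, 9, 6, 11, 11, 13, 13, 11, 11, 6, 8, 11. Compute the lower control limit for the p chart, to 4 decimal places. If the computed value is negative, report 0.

p̄ = Σdᵢ / (k·n) = 135 / (13 × 200) = 0.05192
LCL = p̄ − 3·√(p̄(1−p̄)/n) = 0.05192 − 3 × 0.01569 = 0.00486

0.0049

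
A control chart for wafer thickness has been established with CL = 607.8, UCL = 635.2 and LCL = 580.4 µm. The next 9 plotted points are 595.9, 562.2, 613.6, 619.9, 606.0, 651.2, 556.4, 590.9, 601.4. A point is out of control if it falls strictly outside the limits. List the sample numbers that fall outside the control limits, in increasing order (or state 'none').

2, 6, 7

Compare each point to [580.4, 635.2]: sample 2 = 562.2 < LCL; sample 6 = 651.2 > UCL; sample 7 = 556.4 < LCL.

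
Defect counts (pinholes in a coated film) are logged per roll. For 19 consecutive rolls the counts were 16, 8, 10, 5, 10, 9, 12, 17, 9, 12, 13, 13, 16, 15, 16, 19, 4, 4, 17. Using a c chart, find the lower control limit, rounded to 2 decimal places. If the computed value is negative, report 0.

1.52

c̄ = (16 + 8 + 10 + 5 + 10 + 9 + 12 + 17 + 9 + 12 + 13 + 13 + 16 + 15 + 16 + 19 + 4 + 4 + 17) / 19 = 225 / 19 = 11.8421
LCL = c̄ − 3√c̄ = 11.8421 − 3 × 3.4412 = 1.5184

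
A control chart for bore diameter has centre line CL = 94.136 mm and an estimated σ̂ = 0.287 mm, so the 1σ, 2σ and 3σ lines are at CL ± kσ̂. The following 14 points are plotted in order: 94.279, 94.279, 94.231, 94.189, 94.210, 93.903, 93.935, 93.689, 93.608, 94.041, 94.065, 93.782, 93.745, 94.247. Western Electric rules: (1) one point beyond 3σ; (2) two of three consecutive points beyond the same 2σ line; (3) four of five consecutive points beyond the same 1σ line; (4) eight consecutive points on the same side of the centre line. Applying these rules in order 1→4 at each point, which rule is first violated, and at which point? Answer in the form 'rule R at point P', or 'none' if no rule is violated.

Zone of each point (C = within 1σ̂, B = 1σ̂–2σ̂, A = 2σ̂–3σ̂, * = beyond 3σ̂; sign = side of CL): 1:+C, 2:+C, 3:+C, 4:+C, 5:+C, 6:-C, 7:-C, 8:-B, 9:-B, 10:-C, 11:-C, 12:-B, 13:-B, 14:+C
Rule 4 (eight consecutive points on the same side of the centre line) is satisfied at point 13.

rule 4 at point 13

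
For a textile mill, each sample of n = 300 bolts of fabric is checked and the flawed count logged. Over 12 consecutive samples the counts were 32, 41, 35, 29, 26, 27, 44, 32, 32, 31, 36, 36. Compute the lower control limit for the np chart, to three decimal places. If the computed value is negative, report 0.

p̄ = Σdᵢ / (k·n) = 401 / (12 × 300) = 0.11139
LCL = np̄ − 3·√(np̄(1−p̄)) = 33.4167 − 3 × 5.4493 = 17.0689

17.069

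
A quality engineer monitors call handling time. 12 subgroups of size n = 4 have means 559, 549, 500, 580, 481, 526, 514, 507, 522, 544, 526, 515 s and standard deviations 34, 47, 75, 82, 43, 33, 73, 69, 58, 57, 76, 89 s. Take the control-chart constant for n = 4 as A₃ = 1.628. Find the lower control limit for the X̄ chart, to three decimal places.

427.066

X̄̄ = (559 + 549 + 500 + 580 + 481 + 526 + 514 + 507 + 522 + 544 + 526 + 515) / 12 = 526.9167
s̄ = (34 + 47 + 75 + 82 + 43 + 33 + 73 + 69 + 58 + 57 + 76 + 89) / 12 = 61.3333
LCL = X̄̄ − A₃·s̄ = 526.9167 − 1.628 × 61.3333 = 427.0660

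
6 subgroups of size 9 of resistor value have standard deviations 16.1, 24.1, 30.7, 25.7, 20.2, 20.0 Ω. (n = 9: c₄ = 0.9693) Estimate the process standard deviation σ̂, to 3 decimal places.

s̄ = (16.1 + 24.1 + 30.7 + 25.7 + 20.2 + 20.0) / 6 = 22.8000
σ̂ = s̄ / c₄ = 22.8000 / 0.9693 = 23.5221

23.522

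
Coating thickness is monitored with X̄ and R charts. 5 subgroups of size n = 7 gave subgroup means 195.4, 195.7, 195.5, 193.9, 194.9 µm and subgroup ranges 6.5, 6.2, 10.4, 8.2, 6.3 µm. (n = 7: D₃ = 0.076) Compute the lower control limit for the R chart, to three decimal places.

R̄ = (6.5 + 6.2 + 10.4 + 8.2 + 6.3) / 5 = 37.6000 / 5 = 7.5200
LCL_R = D₃·R̄ = 0.076 × 7.5200 = 0.5715

0.572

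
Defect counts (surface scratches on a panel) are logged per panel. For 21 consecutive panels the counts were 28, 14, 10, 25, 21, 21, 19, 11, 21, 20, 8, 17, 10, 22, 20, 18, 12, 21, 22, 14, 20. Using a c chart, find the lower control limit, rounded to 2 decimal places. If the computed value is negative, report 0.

5.15

c̄ = (28 + 14 + 10 + 25 + 21 + 21 + 19 + 11 + 21 + 20 + 8 + 17 + 10 + 22 + 20 + 18 + 12 + 21 + 22 + 14 + 20) / 21 = 374 / 21 = 17.8095
LCL = c̄ − 3√c̄ = 17.8095 − 3 × 4.2201 = 5.1491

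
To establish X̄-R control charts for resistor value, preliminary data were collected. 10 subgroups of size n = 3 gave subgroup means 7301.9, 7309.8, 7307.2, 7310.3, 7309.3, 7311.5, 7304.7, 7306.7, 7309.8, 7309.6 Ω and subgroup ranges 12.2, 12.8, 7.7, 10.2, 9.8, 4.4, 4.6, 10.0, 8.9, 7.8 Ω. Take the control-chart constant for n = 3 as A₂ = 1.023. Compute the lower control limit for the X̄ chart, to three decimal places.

X̄̄ = (7301.9 + 7309.8 + 7307.2 + 7310.3 + 7309.3 + 7311.5 + 7304.7 + 7306.7 + 7309.8 + 7309.6) / 10 = 73080.8000 / 10 = 7308.0800
R̄ = (12.2 + 12.8 + 7.7 + 10.2 + 9.8 + 4.4 + 4.6 + 10.0 + 8.9 + 7.8) / 10 = 88.4000 / 10 = 8.8400
LCL = X̄̄ − A₂·R̄ = 7308.0800 − 1.023 × 8.8400 = 7299.0367

7299.037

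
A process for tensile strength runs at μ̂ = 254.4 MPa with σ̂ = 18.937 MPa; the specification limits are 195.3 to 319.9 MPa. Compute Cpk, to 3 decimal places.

Cpu = (USL − μ̂) / (3σ̂) = (319.9 − 254.4) / (3 × 18.937) = 1.1529; Cpl = (μ̂ − LSL) / (3σ̂) = (254.4 − 195.3) / (3 × 18.937) = 1.0403; Cpk = min(Cpu, Cpl) = 1.0403

1.040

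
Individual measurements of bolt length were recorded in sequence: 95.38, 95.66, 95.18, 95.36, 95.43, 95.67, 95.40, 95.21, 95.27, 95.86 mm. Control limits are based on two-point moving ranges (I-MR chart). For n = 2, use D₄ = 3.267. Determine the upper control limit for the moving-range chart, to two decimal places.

Moving ranges: 0.28, 0.48, 0.18, 0.07, 0.24, 0.27, 0.19, 0.06, 0.59; M̄R̄ = 2.3600 / 9 = 0.2622
UCL_MR = D₄·M̄R̄ = 3.267 × 0.2622 = 0.8567

0.86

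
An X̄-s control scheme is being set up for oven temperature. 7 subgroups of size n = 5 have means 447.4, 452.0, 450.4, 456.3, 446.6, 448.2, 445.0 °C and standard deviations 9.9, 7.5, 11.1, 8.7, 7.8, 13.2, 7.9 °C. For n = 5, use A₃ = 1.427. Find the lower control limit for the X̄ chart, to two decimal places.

X̄̄ = (447.4 + 452.0 + 450.4 + 456.3 + 446.6 + 448.2 + 445.0) / 7 = 449.4143
s̄ = (9.9 + 7.5 + 11.1 + 8.7 + 7.8 + 13.2 + 7.9) / 7 = 9.4429
LCL = X̄̄ − A₃·s̄ = 449.4143 − 1.427 × 9.4429 = 435.9393

435.94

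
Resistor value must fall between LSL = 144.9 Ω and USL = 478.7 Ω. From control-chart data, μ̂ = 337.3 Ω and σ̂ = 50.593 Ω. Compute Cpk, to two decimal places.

Cpu = (USL − μ̂) / (3σ̂) = (478.7 − 337.3) / (3 × 50.593) = 0.9316; Cpl = (μ̂ − LSL) / (3σ̂) = (337.3 − 144.9) / (3 × 50.593) = 1.2676; Cpk = min(Cpu, Cpl) = 0.9316

0.93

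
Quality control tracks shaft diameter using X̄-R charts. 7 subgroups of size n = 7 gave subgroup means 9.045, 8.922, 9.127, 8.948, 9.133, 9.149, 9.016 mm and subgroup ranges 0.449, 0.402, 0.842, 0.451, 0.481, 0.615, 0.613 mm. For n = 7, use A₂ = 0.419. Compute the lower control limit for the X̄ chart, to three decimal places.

8.818

X̄̄ = (9.045 + 8.922 + 9.127 + 8.948 + 9.133 + 9.149 + 9.016) / 7 = 63.3400 / 7 = 9.0486
R̄ = (0.449 + 0.402 + 0.842 + 0.451 + 0.481 + 0.615 + 0.613) / 7 = 3.8530 / 7 = 0.5504
LCL = X̄̄ − A₂·R̄ = 9.0486 − 0.419 × 0.5504 = 8.8179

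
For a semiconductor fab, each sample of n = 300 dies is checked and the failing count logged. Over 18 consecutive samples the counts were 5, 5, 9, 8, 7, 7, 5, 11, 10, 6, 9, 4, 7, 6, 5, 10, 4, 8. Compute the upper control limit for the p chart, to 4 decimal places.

0.0495

p̄ = Σdᵢ / (k·n) = 126 / (18 × 300) = 0.02333
UCL = p̄ + 3·√(p̄(1−p̄)/n) = 0.02333 + 3 × √(0.02333×0.97667/300) = 0.02333 + 3 × 0.00872 = 0.04948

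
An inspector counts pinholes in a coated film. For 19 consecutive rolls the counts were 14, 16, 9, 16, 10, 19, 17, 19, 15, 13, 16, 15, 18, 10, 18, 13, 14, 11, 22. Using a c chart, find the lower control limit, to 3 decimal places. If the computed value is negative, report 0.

c̄ = (14 + 16 + 9 + 16 + 10 + 19 + 17 + 19 + 15 + 13 + 16 + 15 + 18 + 10 + 18 + 13 + 14 + 11 + 22) / 19 = 285 / 19 = 15.0000
LCL = c̄ − 3√c̄ = 15.0000 − 3 × 3.8730 = 3.3810

3.381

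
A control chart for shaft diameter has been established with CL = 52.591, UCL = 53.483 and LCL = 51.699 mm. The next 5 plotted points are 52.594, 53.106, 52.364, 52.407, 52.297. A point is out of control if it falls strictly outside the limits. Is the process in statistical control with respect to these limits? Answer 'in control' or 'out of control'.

All 5 points lie within [51.699, 53.483].

in control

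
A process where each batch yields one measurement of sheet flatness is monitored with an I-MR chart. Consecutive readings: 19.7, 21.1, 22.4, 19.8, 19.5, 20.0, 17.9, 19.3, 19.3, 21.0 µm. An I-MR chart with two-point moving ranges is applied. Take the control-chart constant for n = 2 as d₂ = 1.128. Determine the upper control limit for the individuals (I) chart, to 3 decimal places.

23.339

X̄ = (19.7 + 21.1 + 22.4 + 19.8 + 19.5 + 20.0 + 17.9 + 19.3 + 19.3 + 21.0) / 10 = 20.0000
Moving ranges: 1.4, 1.3, 2.6, 0.3, 0.5, 2.1, 1.4, 0.0, 1.7; M̄R̄ = 11.3000 / 9 = 1.2556
UCL = X̄ + 3·M̄R̄/d₂ = 20.0000 + 3 × 1.2556 / 1.128 = 23.3392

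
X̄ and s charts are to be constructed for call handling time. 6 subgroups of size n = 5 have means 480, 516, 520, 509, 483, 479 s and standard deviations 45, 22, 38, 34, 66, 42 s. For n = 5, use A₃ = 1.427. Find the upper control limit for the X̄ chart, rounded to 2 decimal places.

556.58

X̄̄ = (480 + 516 + 520 + 509 + 483 + 479) / 6 = 497.8333
s̄ = (45 + 22 + 38 + 34 + 66 + 42) / 6 = 41.1667
UCL = X̄̄ + A₃·s̄ = 497.8333 + 1.427 × 41.1667 = 556.5782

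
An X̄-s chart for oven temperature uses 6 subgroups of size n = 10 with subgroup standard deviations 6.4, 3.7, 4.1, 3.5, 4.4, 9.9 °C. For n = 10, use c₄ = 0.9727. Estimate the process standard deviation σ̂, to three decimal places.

s̄ = (6.4 + 3.7 + 4.1 + 3.5 + 4.4 + 9.9) / 6 = 5.3333
σ̂ = s̄ / c₄ = 5.3333 / 0.9727 = 5.4830

5.483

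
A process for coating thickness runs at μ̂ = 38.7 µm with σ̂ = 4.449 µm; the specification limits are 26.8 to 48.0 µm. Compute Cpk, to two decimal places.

Cpu = (USL − μ̂) / (3σ̂) = (48.0 − 38.7) / (3 × 4.449) = 0.6968; Cpl = (μ̂ − LSL) / (3σ̂) = (38.7 − 26.8) / (3 × 4.449) = 0.8916; Cpk = min(Cpu, Cpl) = 0.6968

0.70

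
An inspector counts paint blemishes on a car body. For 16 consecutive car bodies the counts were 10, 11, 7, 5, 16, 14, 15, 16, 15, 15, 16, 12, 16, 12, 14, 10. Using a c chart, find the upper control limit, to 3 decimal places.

23.462

c̄ = (10 + 11 + 7 + 5 + 16 + 14 + 15 + 16 + 15 + 15 + 16 + 12 + 16 + 12 + 14 + 10) / 16 = 204 / 16 = 12.7500
UCL = c̄ + 3√c̄ = 12.7500 + 3 × √12.7500 = 12.7500 + 3 × 3.5707 = 23.4621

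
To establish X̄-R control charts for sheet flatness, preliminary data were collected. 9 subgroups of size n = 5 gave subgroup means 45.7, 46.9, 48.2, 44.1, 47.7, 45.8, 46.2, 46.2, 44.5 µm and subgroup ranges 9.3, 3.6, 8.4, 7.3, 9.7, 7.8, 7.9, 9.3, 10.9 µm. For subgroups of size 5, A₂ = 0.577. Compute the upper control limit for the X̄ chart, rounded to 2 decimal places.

50.90

X̄̄ = (45.7 + 46.9 + 48.2 + 44.1 + 47.7 + 45.8 + 46.2 + 46.2 + 44.5) / 9 = 415.3000 / 9 = 46.1444
R̄ = (9.3 + 3.6 + 8.4 + 7.3 + 9.7 + 7.8 + 7.9 + 9.3 + 10.9) / 9 = 74.2000 / 9 = 8.2444
UCL = X̄̄ + A₂·R̄ = 46.1444 + 0.577 × 8.2444 = 50.9015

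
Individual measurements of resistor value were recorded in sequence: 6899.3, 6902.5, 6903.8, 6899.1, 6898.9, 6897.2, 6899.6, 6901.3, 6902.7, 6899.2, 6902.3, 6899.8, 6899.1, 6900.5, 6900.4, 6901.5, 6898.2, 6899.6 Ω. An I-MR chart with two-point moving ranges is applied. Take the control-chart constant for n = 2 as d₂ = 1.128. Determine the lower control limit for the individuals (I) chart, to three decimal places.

X̄ = (6899.3 + 6902.5 + 6903.8 + 6899.1 + 6898.9 + 6897.2 + 6899.6 + 6901.3 + 6902.7 + 6899.2 + 6902.3 + 6899.8 + 6899.1 + 6900.5 + 6900.4 + 6901.5 + 6898.2 + 6899.6) / 18 = 6900.2778
Moving ranges: 3.2, 1.3, 4.7, 0.2, 1.7, 2.4, 1.7, 1.4, 3.5, 3.1, 2.5, 0.7, 1.4, 0.1, 1.1, 3.3, 1.4; M̄R̄ = 33.7000 / 17 = 1.9824
LCL = X̄ − 3·M̄R̄/d₂ = 6900.2778 − 3 × 1.9824 / 1.128 = 6895.0056

6895.006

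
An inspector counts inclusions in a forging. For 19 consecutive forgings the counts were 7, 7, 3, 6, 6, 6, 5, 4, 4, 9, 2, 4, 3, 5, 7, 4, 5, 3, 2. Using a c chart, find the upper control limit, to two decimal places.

11.44

c̄ = (7 + 7 + 3 + 6 + 6 + 6 + 5 + 4 + 4 + 9 + 2 + 4 + 3 + 5 + 7 + 4 + 5 + 3 + 2) / 19 = 92 / 19 = 4.8421
UCL = c̄ + 3√c̄ = 4.8421 + 3 × √4.8421 = 4.8421 + 3 × 2.2005 = 11.4435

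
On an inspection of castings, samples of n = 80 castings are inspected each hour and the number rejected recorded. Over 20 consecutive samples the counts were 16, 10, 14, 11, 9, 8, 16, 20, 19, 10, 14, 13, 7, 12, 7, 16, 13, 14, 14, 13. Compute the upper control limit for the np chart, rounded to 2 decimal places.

22.64

p̄ = Σdᵢ / (k·n) = 256 / (20 × 80) = 0.16000
UCL = np̄ + 3·√(np̄(1−p̄)) = 12.8000 + 3 × √(12.8000×0.84000) = 12.8000 + 3 × 3.2790 = 22.6371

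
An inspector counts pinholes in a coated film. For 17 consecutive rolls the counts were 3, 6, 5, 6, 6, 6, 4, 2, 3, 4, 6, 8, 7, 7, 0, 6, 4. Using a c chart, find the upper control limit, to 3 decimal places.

11.511

c̄ = (3 + 6 + 5 + 6 + 6 + 6 + 4 + 2 + 3 + 4 + 6 + 8 + 7 + 7 + 0 + 6 + 4) / 17 = 83 / 17 = 4.8824
UCL = c̄ + 3√c̄ = 4.8824 + 3 × √4.8824 = 4.8824 + 3 × 2.2096 = 11.5112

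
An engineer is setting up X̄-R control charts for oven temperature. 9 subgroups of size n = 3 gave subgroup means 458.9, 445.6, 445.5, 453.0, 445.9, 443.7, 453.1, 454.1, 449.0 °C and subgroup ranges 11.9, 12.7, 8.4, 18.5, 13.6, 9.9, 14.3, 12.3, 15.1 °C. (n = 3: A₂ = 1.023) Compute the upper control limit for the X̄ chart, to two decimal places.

463.13

X̄̄ = (458.9 + 445.6 + 445.5 + 453.0 + 445.9 + 443.7 + 453.1 + 454.1 + 449.0) / 9 = 4048.8000 / 9 = 449.8667
R̄ = (11.9 + 12.7 + 8.4 + 18.5 + 13.6 + 9.9 + 14.3 + 12.3 + 15.1) / 9 = 116.7000 / 9 = 12.9667
UCL = X̄̄ + A₂·R̄ = 449.8667 + 1.023 × 12.9667 = 463.1316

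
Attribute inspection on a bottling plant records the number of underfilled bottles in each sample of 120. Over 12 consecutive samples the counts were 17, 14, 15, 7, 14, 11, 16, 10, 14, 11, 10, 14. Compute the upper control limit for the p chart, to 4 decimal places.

0.1906

p̄ = Σdᵢ / (k·n) = 153 / (12 × 120) = 0.10625
UCL = p̄ + 3·√(p̄(1−p̄)/n) = 0.10625 + 3 × √(0.10625×0.89375/120) = 0.10625 + 3 × 0.02813 = 0.19064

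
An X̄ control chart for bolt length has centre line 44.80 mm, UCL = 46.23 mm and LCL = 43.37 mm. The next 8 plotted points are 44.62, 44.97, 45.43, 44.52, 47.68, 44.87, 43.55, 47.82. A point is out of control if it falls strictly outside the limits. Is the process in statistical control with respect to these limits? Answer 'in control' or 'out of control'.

Compare each point to [43.37, 46.23]: sample 5 = 47.68 > UCL; sample 8 = 47.82 > UCL.

out of control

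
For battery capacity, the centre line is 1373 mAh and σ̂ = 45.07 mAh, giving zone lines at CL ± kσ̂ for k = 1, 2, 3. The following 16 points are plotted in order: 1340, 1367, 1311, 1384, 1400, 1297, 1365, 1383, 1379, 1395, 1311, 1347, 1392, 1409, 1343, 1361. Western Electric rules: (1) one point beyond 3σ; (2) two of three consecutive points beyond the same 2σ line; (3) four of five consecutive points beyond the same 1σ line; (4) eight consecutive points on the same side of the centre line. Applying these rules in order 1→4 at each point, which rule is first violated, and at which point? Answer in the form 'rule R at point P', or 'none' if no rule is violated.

none

Zone of each point (C = within 1σ̂, B = 1σ̂–2σ̂, A = 2σ̂–3σ̂, * = beyond 3σ̂; sign = side of CL): 1:-C, 2:-C, 3:-B, 4:+C, 5:+C, 6:-B, 7:-C, 8:+C, 9:+C, 10:+C, 11:-B, 12:-C, 13:+C, 14:+C, 15:-C, 16:-C
No rule fires across all 16 points.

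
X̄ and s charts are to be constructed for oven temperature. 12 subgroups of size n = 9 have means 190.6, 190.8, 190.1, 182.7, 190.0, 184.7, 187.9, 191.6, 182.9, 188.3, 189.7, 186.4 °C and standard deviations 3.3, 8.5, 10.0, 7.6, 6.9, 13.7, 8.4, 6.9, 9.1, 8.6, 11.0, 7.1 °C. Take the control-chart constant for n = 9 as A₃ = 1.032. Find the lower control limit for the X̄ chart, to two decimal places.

179.28

X̄̄ = (190.6 + 190.8 + 190.1 + 182.7 + 190.0 + 184.7 + 187.9 + 191.6 + 182.9 + 188.3 + 189.7 + 186.4) / 12 = 187.9750
s̄ = (3.3 + 8.5 + 10.0 + 7.6 + 6.9 + 13.7 + 8.4 + 6.9 + 9.1 + 8.6 + 11.0 + 7.1) / 12 = 8.4250
LCL = X̄̄ − A₃·s̄ = 187.9750 − 1.032 × 8.4250 = 179.2804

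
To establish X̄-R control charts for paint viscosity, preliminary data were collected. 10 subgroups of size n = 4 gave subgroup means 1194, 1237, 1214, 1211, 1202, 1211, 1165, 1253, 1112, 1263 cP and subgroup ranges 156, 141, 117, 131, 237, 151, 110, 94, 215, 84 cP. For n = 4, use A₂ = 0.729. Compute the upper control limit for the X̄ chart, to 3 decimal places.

X̄̄ = (1194 + 1237 + 1214 + 1211 + 1202 + 1211 + 1165 + 1253 + 1112 + 1263) / 10 = 12062.0000 / 10 = 1206.2000
R̄ = (156 + 141 + 117 + 131 + 237 + 151 + 110 + 94 + 215 + 84) / 10 = 1436.0000 / 10 = 143.6000
UCL = X̄̄ + A₂·R̄ = 1206.2000 + 0.729 × 143.6000 = 1310.8844

1310.884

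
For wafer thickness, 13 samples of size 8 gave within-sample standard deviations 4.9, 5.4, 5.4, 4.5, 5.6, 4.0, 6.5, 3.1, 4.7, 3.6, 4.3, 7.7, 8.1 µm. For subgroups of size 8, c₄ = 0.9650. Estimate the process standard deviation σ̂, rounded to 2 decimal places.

5.40

s̄ = (4.9 + 5.4 + 5.4 + 4.5 + 5.6 + 4.0 + 6.5 + 3.1 + 4.7 + 3.6 + 4.3 + 7.7 + 8.1) / 13 = 5.2154
σ̂ = s̄ / c₄ = 5.2154 / 0.9650 = 5.4045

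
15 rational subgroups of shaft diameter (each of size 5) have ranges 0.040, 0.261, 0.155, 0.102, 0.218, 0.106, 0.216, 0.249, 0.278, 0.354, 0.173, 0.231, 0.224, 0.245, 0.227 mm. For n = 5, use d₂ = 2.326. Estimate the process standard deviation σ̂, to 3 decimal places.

0.088

R̄ = (0.040 + 0.261 + 0.155 + 0.102 + 0.218 + 0.106 + 0.216 + 0.249 + 0.278 + 0.354 + 0.173 + 0.231 + 0.224 + 0.245 + 0.227) / 15 = 0.2053
σ̂ = R̄ / d₂ = 0.2053 / 2.326 = 0.0882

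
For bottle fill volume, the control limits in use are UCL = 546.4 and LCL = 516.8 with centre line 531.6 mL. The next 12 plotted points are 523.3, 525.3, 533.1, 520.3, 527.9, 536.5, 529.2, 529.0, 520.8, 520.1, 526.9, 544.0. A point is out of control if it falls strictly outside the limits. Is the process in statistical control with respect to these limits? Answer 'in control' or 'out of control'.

All 12 points lie within [516.8, 546.4].

in control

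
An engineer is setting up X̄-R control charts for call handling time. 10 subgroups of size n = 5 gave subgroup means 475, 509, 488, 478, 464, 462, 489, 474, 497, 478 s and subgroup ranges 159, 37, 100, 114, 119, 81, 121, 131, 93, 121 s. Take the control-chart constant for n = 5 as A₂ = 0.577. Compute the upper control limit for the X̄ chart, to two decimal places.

X̄̄ = (475 + 509 + 488 + 478 + 464 + 462 + 489 + 474 + 497 + 478) / 10 = 4814.0000 / 10 = 481.4000
R̄ = (159 + 37 + 100 + 114 + 119 + 81 + 121 + 131 + 93 + 121) / 10 = 1076.0000 / 10 = 107.6000
UCL = X̄̄ + A₂·R̄ = 481.4000 + 0.577 × 107.6000 = 543.4852

543.49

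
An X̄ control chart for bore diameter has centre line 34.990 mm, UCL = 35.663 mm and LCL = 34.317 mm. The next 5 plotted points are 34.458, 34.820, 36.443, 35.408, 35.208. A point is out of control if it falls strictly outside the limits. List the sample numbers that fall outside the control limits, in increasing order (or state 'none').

Compare each point to [34.317, 35.663]: sample 3 = 36.443 > UCL.

3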